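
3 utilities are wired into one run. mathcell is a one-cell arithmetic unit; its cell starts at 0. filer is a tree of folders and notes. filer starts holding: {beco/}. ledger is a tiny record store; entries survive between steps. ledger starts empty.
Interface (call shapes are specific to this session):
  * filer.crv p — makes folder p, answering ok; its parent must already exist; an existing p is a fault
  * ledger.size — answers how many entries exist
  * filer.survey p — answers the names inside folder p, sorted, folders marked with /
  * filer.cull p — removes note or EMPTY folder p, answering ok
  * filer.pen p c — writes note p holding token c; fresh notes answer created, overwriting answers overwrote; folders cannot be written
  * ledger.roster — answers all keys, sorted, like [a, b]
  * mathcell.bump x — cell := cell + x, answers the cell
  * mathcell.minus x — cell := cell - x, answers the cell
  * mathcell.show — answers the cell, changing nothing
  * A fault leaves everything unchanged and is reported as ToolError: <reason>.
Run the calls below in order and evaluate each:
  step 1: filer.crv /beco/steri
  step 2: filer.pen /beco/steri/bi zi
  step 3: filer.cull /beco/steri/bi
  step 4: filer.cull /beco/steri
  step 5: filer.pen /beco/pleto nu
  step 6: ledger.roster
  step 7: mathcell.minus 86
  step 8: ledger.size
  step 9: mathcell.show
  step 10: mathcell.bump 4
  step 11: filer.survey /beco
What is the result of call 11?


Answer: [pleto]

Derivation:
-> filer.crv(p=/beco/steri)
<- ok
-> filer.pen(p=/beco/steri/bi, c=zi)
<- created
-> filer.cull(p=/beco/steri/bi)
<- ok
-> filer.cull(p=/beco/steri)
<- ok
-> filer.pen(p=/beco/pleto, c=nu)
<- created
-> ledger.roster()
<- []
-> mathcell.minus(x=86)
<- -86
-> ledger.size()
<- 0
-> mathcell.show()
<- -86
-> mathcell.bump(x=4)
<- -82
-> filer.survey(p=/beco)
<- [pleto]


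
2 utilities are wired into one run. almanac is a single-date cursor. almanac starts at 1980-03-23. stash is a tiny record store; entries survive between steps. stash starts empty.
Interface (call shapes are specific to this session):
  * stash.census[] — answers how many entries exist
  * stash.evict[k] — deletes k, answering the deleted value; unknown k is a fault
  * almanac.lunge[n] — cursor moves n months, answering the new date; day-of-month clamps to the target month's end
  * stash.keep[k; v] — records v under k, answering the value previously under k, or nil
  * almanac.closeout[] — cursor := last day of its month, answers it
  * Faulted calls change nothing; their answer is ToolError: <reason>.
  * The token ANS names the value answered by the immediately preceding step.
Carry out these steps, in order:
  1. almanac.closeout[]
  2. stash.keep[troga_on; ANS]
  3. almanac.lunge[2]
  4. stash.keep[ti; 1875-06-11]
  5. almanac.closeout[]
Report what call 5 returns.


! almanac.closeout() : 1980-03-31
! stash.keep(k→troga_on, v→ANS) : nil
! almanac.lunge(n→2) : 1980-05-31
! stash.keep(k→ti, v→1875-06-11) : nil
! almanac.closeout() : 1980-05-31

Answer: 1980-05-31


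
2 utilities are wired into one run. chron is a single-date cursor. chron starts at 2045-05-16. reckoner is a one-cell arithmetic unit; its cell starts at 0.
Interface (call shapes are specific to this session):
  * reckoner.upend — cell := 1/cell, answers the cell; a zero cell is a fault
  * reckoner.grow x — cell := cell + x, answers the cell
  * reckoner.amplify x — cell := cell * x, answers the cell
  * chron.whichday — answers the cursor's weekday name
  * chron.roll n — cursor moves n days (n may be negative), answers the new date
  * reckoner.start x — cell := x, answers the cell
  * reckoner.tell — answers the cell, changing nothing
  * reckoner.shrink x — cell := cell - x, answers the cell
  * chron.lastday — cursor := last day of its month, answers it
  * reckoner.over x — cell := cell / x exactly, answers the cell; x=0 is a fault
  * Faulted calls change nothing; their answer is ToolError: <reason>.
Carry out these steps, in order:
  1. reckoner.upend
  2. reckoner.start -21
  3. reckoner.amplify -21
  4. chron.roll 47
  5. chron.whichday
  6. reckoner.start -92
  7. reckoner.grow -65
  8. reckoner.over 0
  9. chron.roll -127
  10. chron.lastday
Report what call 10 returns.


→ reckoner.upend()
← ToolError: reciprocal of zero
→ reckoner.start(x='-21')
← -21
→ reckoner.amplify(x='-21')
← 441
→ chron.roll(n='47')
← 2045-07-02
→ chron.whichday()
← Sunday
→ reckoner.start(x='-92')
← -92
→ reckoner.grow(x='-65')
← -157
→ reckoner.over(x='0')
← ToolError: division by zero
→ chron.roll(n='-127')
← 2045-02-25
→ chron.lastday()
← 2045-02-28

Answer: 2045-02-28


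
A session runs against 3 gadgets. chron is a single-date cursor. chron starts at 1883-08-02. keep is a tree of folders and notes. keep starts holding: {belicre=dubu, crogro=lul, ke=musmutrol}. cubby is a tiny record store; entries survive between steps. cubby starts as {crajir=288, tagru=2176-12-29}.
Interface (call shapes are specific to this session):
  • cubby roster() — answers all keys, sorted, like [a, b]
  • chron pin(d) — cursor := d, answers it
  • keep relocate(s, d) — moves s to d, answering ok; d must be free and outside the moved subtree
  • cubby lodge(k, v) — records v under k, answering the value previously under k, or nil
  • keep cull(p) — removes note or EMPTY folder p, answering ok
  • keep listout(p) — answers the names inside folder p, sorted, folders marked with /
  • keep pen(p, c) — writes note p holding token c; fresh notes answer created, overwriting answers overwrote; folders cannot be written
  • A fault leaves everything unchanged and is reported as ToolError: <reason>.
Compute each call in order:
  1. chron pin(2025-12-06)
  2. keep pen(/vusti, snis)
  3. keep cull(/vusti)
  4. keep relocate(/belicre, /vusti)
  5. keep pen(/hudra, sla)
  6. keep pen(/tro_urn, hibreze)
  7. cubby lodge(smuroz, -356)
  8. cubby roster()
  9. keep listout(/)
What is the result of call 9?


Answer: [crogro, hudra, ke, tro_urn, vusti]

Derivation:
→ chron pin(d: 2025-12-06)
← 2025-12-06
→ keep pen(p: /vusti, c: snis)
← created
→ keep cull(p: /vusti)
← ok
→ keep relocate(s: /belicre, d: /vusti)
← ok
→ keep pen(p: /hudra, c: sla)
← created
→ keep pen(p: /tro_urn, c: hibreze)
← created
→ cubby lodge(k: smuroz, v: -356)
← nil
→ cubby roster()
← [crajir, smuroz, tagru]
→ keep listout(p: /)
← [crogro, hudra, ke, tro_urn, vusti]


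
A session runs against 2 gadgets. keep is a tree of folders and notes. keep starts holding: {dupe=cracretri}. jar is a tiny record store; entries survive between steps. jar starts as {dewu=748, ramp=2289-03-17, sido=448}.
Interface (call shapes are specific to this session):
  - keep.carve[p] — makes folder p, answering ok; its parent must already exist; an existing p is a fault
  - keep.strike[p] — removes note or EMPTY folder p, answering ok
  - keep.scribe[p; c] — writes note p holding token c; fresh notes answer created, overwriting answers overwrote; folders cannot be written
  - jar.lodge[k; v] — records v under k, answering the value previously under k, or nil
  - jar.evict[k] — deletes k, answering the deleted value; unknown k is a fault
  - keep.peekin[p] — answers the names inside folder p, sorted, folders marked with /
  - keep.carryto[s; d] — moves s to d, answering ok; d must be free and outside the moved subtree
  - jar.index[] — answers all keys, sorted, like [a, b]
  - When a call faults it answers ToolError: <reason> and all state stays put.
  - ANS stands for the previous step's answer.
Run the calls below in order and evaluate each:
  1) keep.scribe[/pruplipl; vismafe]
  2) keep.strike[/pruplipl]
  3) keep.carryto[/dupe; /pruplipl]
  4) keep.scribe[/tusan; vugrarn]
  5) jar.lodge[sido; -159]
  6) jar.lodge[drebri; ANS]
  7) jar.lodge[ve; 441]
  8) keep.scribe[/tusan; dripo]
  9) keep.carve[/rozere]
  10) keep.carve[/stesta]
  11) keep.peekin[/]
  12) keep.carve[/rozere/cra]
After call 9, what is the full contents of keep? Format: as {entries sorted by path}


Answer: {pruplipl=cracretri, rozere/, tusan=dripo}

Derivation:
-- 1. scribe(/pruplipl, vismafe) ~> created
-- 2. strike(/pruplipl) ~> ok
-- 3. carryto(/dupe, /pruplipl) ~> ok
-- 4. scribe(/tusan, vugrarn) ~> created
-- 5. lodge(sido, -159) ~> 448
-- 6. lodge(drebri, ANS) ~> nil
-- 7. lodge(ve, 441) ~> nil
-- 8. scribe(/tusan, dripo) ~> overwrote
-- 9. carve(/rozere) ~> ok
-- 10. carve(/stesta) ~> ok
-- 11. peekin(/) ~> [pruplipl, rozere/, stesta/, tusan]
-- 12. carve(/rozere/cra) ~> ok


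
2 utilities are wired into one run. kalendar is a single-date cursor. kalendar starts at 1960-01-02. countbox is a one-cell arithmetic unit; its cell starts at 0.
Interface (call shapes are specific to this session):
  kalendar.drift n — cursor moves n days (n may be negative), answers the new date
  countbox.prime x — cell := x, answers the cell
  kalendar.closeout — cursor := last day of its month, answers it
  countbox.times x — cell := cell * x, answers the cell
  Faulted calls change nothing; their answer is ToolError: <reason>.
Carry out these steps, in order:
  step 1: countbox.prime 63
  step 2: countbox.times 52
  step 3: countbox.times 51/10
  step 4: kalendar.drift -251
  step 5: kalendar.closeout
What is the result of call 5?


CALL countbox.prime[x='63']
RET  63
CALL countbox.times[x='52']
RET  3276
CALL countbox.times[x='51/10']
RET  83538/5
CALL kalendar.drift[n='-251']
RET  1959-04-26
CALL kalendar.closeout[]
RET  1959-04-30

Answer: 1959-04-30


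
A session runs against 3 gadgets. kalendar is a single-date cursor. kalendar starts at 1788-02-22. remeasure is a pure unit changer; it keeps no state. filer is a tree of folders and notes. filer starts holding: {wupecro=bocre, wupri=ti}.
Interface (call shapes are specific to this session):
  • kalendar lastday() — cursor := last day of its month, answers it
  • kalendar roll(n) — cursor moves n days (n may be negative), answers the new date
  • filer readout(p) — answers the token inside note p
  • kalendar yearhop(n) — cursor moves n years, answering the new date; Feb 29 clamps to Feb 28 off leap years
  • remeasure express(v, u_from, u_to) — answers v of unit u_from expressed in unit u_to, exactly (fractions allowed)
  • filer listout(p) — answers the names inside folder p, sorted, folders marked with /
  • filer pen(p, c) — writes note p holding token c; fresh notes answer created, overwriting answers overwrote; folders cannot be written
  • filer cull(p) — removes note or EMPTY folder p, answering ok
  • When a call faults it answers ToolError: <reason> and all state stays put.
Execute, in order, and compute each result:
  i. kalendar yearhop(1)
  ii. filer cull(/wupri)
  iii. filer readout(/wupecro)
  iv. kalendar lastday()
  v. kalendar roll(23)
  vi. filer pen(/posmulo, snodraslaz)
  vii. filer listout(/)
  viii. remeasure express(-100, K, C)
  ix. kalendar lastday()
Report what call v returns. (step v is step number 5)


Answer: 1789-03-23

Derivation:
Do: kalendar yearhop[n: 1]
See: 1789-02-22
Do: filer cull[p: /wupri]
See: ok
Do: filer readout[p: /wupecro]
See: bocre
Do: kalendar lastday[]
See: 1789-02-28
Do: kalendar roll[n: 23]
See: 1789-03-23
Do: filer pen[p: /posmulo; c: snodraslaz]
See: created
Do: filer listout[p: /]
See: [posmulo, wupecro]
Do: remeasure express[v: -100; u_from: K; u_to: C]
See: -7463/20
Do: kalendar lastday[]
See: 1789-03-31


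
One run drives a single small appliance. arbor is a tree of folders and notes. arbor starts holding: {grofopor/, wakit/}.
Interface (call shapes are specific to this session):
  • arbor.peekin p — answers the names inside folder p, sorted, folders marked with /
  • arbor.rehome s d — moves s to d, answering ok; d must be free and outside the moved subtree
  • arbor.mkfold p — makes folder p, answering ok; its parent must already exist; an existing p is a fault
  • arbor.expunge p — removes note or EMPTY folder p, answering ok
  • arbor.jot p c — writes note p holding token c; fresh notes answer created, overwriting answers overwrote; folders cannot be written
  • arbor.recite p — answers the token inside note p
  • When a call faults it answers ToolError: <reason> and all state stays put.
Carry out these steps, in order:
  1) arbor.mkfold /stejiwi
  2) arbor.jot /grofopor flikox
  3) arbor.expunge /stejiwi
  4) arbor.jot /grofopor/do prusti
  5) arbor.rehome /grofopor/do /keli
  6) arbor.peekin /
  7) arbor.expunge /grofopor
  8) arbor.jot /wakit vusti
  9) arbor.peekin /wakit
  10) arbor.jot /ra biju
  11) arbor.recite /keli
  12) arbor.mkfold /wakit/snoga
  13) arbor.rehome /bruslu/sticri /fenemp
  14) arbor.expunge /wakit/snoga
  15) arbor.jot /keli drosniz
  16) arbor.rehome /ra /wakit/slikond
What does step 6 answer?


Do: arbor.mkfold[p→/stejiwi]
See: ok
Do: arbor.jot[p→/grofopor; c→flikox]
See: ToolError: is a directory
Do: arbor.expunge[p→/stejiwi]
See: ok
Do: arbor.jot[p→/grofopor/do; c→prusti]
See: created
Do: arbor.rehome[s→/grofopor/do; d→/keli]
See: ok
Do: arbor.peekin[p→/]
See: [grofopor/, keli, wakit/]
Do: arbor.expunge[p→/grofopor]
See: ok
Do: arbor.jot[p→/wakit; c→vusti]
See: ToolError: is a directory
Do: arbor.peekin[p→/wakit]
See: []
Do: arbor.jot[p→/ra; c→biju]
See: created
Do: arbor.recite[p→/keli]
See: prusti
Do: arbor.mkfold[p→/wakit/snoga]
See: ok
Do: arbor.rehome[s→/bruslu/sticri; d→/fenemp]
See: ToolError: not found
Do: arbor.expunge[p→/wakit/snoga]
See: ok
Do: arbor.jot[p→/keli; c→drosniz]
See: overwrote
Do: arbor.rehome[s→/ra; d→/wakit/slikond]
See: ok

Answer: [grofopor/, keli, wakit/]


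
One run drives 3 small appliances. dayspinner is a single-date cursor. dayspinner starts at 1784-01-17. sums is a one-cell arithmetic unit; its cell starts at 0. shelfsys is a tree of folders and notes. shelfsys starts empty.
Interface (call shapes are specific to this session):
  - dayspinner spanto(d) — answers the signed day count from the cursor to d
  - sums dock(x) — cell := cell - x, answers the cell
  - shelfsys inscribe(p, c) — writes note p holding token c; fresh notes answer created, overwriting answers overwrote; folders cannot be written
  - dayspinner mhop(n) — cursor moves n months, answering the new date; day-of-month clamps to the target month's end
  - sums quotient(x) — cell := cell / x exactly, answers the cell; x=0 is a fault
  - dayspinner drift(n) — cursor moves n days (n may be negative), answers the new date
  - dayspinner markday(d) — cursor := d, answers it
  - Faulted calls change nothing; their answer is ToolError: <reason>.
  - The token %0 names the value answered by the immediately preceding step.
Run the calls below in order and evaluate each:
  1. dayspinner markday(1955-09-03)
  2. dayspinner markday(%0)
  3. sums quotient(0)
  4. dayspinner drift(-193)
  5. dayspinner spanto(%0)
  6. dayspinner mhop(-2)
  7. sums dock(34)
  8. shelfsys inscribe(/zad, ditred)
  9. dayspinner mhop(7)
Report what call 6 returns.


Answer: 1954-12-22

Derivation:
I invoke dayspinner markday with d→1955-09-03, and get 1955-09-03.
Calling dayspinner markday with d→%0, — result: 1955-09-03.
I use sums quotient with x→0, and observe ToolError: division by zero.
I try dayspinner drift with n→-193, → 1955-02-22.
Next I call dayspinner spanto with d→%0, and see 0.
Next I call dayspinner mhop with n→-2: 1954-12-22.
Next I call sums dock with x→34, — result: -34.
Then shelfsys inscribe with p→/zad, c→ditred, and observe created.
Then dayspinner mhop with n→7, giving 1955-07-22.


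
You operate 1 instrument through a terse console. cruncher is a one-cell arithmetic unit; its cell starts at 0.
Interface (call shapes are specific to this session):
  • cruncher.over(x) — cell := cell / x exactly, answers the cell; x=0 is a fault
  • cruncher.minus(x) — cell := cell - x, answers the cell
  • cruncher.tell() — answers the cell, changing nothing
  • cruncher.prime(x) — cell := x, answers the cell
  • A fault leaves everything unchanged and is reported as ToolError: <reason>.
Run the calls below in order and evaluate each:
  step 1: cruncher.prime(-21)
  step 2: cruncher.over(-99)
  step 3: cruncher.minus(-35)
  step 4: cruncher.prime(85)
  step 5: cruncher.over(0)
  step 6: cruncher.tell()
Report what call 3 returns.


;; 1. prime(-21) == -21
;; 2. over(-99) == 7/33
;; 3. minus(-35) == 1162/33
;; 4. prime(85) == 85
;; 5. over(0) == ToolError: division by zero
;; 6. tell() == 85

Answer: 1162/33


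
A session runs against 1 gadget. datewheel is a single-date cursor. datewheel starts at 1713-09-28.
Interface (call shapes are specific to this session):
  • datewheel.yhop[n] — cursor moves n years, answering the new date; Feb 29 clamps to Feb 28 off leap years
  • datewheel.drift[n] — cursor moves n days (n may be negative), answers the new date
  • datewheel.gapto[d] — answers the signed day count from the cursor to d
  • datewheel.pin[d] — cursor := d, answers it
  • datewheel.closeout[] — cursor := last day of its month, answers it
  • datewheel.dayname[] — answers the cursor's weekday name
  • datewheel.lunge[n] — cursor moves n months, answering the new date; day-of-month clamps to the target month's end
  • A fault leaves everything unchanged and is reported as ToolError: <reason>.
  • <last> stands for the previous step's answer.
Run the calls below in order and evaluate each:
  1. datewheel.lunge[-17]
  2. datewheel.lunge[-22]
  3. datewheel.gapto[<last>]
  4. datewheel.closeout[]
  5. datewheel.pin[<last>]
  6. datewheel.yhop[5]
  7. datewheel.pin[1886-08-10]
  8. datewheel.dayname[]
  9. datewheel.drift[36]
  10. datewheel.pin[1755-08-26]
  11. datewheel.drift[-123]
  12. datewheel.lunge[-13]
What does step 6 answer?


Answer: 1715-06-30

Derivation:
# lunge(n→-17) == 1712-04-28
# lunge(n→-22) == 1710-06-28
# gapto(d→<last>) == 0
# closeout() == 1710-06-30
# pin(d→<last>) == 1710-06-30
# yhop(n→5) == 1715-06-30
# pin(d→1886-08-10) == 1886-08-10
# dayname() == Tuesday
# drift(n→36) == 1886-09-15
# pin(d→1755-08-26) == 1755-08-26
# drift(n→-123) == 1755-04-25
# lunge(n→-13) == 1754-03-25


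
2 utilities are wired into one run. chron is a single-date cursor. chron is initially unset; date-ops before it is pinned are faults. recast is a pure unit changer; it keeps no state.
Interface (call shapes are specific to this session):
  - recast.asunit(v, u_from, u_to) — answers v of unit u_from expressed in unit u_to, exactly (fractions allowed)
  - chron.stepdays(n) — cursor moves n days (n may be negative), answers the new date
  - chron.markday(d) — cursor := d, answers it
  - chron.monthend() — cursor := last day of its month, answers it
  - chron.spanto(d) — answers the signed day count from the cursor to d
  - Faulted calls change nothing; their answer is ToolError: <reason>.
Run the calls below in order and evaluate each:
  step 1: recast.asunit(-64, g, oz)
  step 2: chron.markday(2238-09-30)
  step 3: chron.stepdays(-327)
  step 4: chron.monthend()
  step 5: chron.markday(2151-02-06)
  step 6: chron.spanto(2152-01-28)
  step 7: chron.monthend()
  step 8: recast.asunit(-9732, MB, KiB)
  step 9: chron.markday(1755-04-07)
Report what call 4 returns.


Answer: 2237-11-30

Derivation:
I try recast.asunit passing -64, g, oz, which returns -102400000/45359237.
Next I call chron.markday passing 2238-09-30, giving 2238-09-30.
Now I run chron.stepdays passing -327, giving 2237-11-07.
Then chron.monthend, — result: 2237-11-30.
I run chron.markday passing 2151-02-06, giving 2151-02-06.
I run chron.spanto passing 2152-01-28, giving 356.
I invoke chron.monthend, which returns 2151-02-28.
Calling recast.asunit passing -9732, MB, KiB: -38015625/4.
Using chron.markday passing 1755-04-07: 1755-04-07.


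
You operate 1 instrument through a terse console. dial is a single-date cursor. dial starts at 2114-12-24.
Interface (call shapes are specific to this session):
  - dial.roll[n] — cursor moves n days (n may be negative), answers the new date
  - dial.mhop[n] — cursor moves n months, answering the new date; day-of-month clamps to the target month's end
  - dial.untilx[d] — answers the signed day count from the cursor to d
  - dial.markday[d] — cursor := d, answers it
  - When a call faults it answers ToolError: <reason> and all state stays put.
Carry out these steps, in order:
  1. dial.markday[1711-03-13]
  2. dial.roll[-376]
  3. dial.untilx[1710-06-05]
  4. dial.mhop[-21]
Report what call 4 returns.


~$ dial.markday d: 1711-03-13
:: 1711-03-13
~$ dial.roll n: -376
:: 1710-03-02
~$ dial.untilx d: 1710-06-05
:: 95
~$ dial.mhop n: -21
:: 1708-06-02

Answer: 1708-06-02


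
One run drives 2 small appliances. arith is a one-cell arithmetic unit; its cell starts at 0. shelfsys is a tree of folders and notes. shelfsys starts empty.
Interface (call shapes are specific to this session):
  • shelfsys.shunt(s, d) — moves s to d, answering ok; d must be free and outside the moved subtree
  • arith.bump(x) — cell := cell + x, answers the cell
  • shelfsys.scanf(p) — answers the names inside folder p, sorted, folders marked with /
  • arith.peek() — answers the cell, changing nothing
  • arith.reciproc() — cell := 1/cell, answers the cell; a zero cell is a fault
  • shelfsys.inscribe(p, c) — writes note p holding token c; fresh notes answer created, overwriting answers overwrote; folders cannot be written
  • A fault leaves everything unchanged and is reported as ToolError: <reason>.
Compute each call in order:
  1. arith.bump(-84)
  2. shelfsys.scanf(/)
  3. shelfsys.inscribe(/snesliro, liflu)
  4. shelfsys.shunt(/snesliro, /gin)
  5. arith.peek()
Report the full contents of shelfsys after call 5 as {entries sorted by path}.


Invoking arith.bump passing x=-84, which returns -84.
Next I call shelfsys.scanf passing p=/, which returns [].
Next I call shelfsys.inscribe passing p=/snesliro, c=liflu, which returns created.
Now I run shelfsys.shunt passing s=/snesliro, d=/gin, which returns ok.
Calling arith.peek, → -84.

Answer: {gin=liflu}


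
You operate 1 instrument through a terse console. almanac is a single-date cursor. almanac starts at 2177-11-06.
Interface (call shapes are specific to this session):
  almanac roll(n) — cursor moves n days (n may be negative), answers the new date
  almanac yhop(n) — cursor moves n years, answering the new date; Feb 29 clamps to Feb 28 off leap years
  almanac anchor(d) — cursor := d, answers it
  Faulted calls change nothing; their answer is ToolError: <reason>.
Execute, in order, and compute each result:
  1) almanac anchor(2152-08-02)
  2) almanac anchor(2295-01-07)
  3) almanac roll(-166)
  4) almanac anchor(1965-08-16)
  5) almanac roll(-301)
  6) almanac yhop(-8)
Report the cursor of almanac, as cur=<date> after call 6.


Answer: cur=1956-10-19

Derivation:
# almanac anchor(d='2152-08-02') => 2152-08-02
# almanac anchor(d='2295-01-07') => 2295-01-07
# almanac roll(n='-166') => 2294-07-25
# almanac anchor(d='1965-08-16') => 1965-08-16
# almanac roll(n='-301') => 1964-10-19
# almanac yhop(n='-8') => 1956-10-19


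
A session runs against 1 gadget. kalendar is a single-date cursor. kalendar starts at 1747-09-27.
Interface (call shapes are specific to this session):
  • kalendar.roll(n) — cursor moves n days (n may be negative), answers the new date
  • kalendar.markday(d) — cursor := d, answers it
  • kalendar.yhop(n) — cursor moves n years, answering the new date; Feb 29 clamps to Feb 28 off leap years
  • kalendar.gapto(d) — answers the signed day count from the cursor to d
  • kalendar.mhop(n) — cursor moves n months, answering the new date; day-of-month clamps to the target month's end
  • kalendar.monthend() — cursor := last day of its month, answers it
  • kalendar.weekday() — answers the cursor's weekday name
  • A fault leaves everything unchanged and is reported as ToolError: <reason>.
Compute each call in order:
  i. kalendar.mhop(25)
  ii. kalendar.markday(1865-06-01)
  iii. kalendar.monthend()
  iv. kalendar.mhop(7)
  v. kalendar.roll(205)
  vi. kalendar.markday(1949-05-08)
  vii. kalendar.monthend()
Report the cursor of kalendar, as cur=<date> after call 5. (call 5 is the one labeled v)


-> mhop(n=25)
<- 1749-10-27
-> markday(d=1865-06-01)
<- 1865-06-01
-> monthend()
<- 1865-06-30
-> mhop(n=7)
<- 1866-01-30
-> roll(n=205)
<- 1866-08-23
-> markday(d=1949-05-08)
<- 1949-05-08
-> monthend()
<- 1949-05-31

Answer: cur=1866-08-23


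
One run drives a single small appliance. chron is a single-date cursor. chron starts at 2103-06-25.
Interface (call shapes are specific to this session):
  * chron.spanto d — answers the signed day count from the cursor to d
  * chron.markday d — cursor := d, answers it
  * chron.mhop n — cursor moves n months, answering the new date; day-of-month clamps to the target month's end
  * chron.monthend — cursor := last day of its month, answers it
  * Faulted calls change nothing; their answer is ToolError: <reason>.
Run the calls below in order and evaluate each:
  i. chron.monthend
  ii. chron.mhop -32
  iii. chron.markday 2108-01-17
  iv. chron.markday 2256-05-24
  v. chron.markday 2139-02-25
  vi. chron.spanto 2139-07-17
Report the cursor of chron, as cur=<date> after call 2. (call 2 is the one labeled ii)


-- 1. chron.monthend() -> 2103-06-30
-- 2. chron.mhop(n='-32') -> 2100-10-30
-- 3. chron.markday(d='2108-01-17') -> 2108-01-17
-- 4. chron.markday(d='2256-05-24') -> 2256-05-24
-- 5. chron.markday(d='2139-02-25') -> 2139-02-25
-- 6. chron.spanto(d='2139-07-17') -> 142

Answer: cur=2100-10-30


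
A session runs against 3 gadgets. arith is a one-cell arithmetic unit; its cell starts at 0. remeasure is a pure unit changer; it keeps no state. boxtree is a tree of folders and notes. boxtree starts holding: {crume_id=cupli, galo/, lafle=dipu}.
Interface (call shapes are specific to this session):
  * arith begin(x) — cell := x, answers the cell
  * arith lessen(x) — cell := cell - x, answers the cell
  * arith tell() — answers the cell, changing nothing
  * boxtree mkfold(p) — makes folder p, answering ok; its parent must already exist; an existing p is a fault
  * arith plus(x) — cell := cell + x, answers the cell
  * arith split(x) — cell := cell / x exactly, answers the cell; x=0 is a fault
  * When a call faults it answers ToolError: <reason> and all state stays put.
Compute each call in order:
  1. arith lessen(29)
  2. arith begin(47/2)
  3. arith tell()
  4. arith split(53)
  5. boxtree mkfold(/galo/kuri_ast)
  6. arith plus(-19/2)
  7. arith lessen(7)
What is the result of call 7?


-> arith lessen(29)
<- -29
-> arith begin(47/2)
<- 47/2
-> arith tell()
<- 47/2
-> arith split(53)
<- 47/106
-> boxtree mkfold(/galo/kuri_ast)
<- ok
-> arith plus(-19/2)
<- -480/53
-> arith lessen(7)
<- -851/53

Answer: -851/53


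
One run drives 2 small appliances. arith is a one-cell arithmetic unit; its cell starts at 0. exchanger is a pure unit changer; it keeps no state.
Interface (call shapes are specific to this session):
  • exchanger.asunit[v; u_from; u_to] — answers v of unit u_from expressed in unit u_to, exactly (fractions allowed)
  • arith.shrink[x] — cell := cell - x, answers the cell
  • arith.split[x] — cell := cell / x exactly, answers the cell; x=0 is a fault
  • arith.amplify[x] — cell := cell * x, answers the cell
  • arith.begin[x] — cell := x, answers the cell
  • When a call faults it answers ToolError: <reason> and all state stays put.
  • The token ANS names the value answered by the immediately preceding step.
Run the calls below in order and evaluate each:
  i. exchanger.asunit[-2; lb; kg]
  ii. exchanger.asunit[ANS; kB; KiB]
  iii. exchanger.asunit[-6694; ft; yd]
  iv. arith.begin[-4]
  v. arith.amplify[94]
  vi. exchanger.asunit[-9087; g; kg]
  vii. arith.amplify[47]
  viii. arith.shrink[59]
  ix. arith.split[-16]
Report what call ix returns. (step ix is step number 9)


Answer: 17731/16

Derivation:
CALL exchanger.asunit[v→-2; u_from→lb; u_to→kg]
RET  -45359237/50000000
CALL exchanger.asunit[v→ANS; u_from→kB; u_to→KiB]
RET  -45359237/51200000
CALL exchanger.asunit[v→-6694; u_from→ft; u_to→yd]
RET  -6694/3
CALL arith.begin[x→-4]
RET  -4
CALL arith.amplify[x→94]
RET  -376
CALL exchanger.asunit[v→-9087; u_from→g; u_to→kg]
RET  -9087/1000
CALL arith.amplify[x→47]
RET  -17672
CALL arith.shrink[x→59]
RET  -17731
CALL arith.split[x→-16]
RET  17731/16


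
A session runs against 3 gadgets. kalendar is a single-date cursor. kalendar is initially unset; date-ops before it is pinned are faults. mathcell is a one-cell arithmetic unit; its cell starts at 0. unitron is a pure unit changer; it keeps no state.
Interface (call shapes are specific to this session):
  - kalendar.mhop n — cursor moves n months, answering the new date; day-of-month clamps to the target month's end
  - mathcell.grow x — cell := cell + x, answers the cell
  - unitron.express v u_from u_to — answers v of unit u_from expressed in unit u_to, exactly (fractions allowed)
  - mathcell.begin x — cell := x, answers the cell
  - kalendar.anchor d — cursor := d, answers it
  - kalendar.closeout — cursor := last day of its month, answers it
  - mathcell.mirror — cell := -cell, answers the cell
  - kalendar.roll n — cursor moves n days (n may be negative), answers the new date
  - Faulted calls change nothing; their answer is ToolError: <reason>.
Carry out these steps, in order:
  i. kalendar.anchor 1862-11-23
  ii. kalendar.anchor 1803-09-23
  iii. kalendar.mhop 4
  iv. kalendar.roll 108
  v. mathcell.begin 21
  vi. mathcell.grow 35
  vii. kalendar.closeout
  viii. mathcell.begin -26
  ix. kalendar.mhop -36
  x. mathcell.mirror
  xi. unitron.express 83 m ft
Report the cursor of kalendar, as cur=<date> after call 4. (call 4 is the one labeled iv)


Answer: cur=1804-05-10

Derivation:
CALL anchor[d→1862-11-23]
RET  1862-11-23
CALL anchor[d→1803-09-23]
RET  1803-09-23
CALL mhop[n→4]
RET  1804-01-23
CALL roll[n→108]
RET  1804-05-10
CALL begin[x→21]
RET  21
CALL grow[x→35]
RET  56
CALL closeout[]
RET  1804-05-31
CALL begin[x→-26]
RET  -26
CALL mhop[n→-36]
RET  1801-05-31
CALL mirror[]
RET  26
CALL express[v→83; u_from→m; u_to→ft]
RET  103750/381


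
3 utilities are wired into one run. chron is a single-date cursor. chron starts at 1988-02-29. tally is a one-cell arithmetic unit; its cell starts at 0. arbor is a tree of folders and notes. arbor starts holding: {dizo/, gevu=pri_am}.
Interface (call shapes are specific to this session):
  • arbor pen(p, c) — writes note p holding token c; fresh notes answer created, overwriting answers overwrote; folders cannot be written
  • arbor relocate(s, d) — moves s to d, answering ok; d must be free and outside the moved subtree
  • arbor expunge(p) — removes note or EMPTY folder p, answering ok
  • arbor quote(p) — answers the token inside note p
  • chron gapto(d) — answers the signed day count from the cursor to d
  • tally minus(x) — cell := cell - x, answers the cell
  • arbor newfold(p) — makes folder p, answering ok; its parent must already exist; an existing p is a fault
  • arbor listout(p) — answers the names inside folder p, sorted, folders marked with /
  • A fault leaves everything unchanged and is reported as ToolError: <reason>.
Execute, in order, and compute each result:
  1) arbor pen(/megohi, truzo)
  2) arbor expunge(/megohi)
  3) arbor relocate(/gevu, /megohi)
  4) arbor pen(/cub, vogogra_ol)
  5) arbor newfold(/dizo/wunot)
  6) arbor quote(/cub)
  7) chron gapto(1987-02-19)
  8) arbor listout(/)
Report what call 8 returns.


-> arbor pen(p: /megohi, c: truzo)
<- created
-> arbor expunge(p: /megohi)
<- ok
-> arbor relocate(s: /gevu, d: /megohi)
<- ok
-> arbor pen(p: /cub, c: vogogra_ol)
<- created
-> arbor newfold(p: /dizo/wunot)
<- ok
-> arbor quote(p: /cub)
<- vogogra_ol
-> chron gapto(d: 1987-02-19)
<- -375
-> arbor listout(p: /)
<- [cub, dizo/, megohi]

Answer: [cub, dizo/, megohi]


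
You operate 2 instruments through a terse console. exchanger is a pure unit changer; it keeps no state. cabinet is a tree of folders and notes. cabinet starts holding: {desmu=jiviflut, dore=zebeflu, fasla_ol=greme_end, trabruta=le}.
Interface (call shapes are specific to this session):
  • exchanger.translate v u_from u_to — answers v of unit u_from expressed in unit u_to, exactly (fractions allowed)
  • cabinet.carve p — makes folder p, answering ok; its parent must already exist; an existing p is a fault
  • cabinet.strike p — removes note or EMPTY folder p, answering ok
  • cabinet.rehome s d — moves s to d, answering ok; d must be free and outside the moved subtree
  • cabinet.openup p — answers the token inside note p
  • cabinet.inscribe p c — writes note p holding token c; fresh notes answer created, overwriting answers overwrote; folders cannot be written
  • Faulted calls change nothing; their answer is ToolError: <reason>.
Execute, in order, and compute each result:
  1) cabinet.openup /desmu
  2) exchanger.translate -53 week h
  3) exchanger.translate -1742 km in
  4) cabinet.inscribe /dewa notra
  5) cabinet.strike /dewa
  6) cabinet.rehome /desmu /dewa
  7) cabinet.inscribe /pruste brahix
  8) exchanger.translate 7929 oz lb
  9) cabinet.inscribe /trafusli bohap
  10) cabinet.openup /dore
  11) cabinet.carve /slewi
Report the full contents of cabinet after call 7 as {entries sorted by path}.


Next I call openup using p→/desmu, → jiviflut.
Now I run translate using v→-53, u_from→week, u_to→h, and see -8904.
Calling translate using v→-1742, u_from→km, u_to→in, and see -8710000000/127.
Using inscribe using p→/dewa, c→notra: created.
Then strike using p→/dewa, giving ok.
I call rehome using s→/desmu, d→/dewa, → ok.
I call inscribe using p→/pruste, c→brahix, and observe created.
I run translate using v→7929, u_from→oz, u_to→lb, and see 7929/16.
Now I run inscribe using p→/trafusli, c→bohap: created.
I call openup using p→/dore, and see zebeflu.
Then carve using p→/slewi, and see ok.

Answer: {dewa=jiviflut, dore=zebeflu, fasla_ol=greme_end, pruste=brahix, trabruta=le}


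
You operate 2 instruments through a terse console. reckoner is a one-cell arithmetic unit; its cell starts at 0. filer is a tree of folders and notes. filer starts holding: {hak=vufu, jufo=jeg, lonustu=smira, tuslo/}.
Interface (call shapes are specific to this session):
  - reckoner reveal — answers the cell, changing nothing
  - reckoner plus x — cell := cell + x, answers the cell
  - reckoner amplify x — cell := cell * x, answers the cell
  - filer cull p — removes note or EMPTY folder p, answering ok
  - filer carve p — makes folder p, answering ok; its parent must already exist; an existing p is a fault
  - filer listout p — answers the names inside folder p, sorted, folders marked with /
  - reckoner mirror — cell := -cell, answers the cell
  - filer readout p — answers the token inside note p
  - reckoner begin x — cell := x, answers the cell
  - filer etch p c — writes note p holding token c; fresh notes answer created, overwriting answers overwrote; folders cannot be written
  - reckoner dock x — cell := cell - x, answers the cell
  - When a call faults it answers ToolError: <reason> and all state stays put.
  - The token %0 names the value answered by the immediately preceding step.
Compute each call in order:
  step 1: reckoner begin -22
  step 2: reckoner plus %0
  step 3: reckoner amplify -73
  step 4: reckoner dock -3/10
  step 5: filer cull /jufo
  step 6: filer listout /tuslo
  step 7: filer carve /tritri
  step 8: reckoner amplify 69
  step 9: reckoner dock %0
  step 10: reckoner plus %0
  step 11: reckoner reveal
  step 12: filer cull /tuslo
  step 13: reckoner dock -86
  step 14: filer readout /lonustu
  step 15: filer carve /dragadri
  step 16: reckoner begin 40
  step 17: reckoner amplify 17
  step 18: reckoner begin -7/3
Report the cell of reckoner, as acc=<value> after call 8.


Answer: acc=2216487/10

Derivation:
>>> reckoner begin x=-22
  -22
>>> reckoner plus x=%0
  -44
>>> reckoner amplify x=-73
  3212
>>> reckoner dock x=-3/10
  32123/10
>>> filer cull p=/jufo
  ok
>>> filer listout p=/tuslo
  []
>>> filer carve p=/tritri
  ok
>>> reckoner amplify x=69
  2216487/10
>>> reckoner dock x=%0
  0
>>> reckoner plus x=%0
  0
>>> reckoner reveal
  0
>>> filer cull p=/tuslo
  ok
>>> reckoner dock x=-86
  86
>>> filer readout p=/lonustu
  smira
>>> filer carve p=/dragadri
  ok
>>> reckoner begin x=40
  40
>>> reckoner amplify x=17
  680
>>> reckoner begin x=-7/3
  -7/3


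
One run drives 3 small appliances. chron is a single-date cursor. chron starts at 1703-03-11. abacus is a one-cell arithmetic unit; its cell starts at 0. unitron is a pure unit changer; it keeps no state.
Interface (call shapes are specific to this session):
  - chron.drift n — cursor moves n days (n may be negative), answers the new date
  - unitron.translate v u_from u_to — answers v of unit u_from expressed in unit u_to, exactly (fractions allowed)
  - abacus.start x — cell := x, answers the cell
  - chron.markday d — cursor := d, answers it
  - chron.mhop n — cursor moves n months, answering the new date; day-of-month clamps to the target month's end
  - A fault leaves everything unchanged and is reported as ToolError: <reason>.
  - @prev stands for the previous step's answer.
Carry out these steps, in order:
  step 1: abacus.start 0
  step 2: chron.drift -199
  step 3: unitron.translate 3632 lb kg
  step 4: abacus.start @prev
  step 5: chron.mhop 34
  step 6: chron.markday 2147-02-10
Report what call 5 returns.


Answer: 1705-06-24

Derivation:
[in] start x→0
  0
[in] drift n→-199
  1702-08-24
[in] translate v→3632 u_from→lb u_to→kg
  10296546799/6250000
[in] start x→@prev
  10296546799/6250000
[in] mhop n→34
  1705-06-24
[in] markday d→2147-02-10
  2147-02-10


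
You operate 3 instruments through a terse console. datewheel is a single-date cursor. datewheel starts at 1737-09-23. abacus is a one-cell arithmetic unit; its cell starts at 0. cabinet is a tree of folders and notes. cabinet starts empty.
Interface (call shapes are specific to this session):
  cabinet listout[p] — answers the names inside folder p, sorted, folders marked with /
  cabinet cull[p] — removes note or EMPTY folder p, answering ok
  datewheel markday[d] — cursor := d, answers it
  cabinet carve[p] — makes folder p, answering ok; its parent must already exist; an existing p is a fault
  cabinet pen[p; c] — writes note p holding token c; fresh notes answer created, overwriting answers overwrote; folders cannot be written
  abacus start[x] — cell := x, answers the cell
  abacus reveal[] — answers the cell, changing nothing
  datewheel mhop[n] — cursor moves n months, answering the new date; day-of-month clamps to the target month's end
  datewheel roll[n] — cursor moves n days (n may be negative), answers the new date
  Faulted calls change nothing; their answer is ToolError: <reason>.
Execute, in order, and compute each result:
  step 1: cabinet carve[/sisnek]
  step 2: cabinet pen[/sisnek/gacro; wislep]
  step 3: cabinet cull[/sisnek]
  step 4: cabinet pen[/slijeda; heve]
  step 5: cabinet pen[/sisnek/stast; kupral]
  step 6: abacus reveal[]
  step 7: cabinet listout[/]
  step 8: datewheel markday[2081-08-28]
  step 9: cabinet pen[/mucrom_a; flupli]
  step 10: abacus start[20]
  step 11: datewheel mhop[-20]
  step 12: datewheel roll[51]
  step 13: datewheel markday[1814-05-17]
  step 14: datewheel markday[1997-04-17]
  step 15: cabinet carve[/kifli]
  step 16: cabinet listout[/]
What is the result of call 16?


Answer: [kifli/, mucrom_a, sisnek/, slijeda]

Derivation:
;; 1. cabinet carve(/sisnek) => ok
;; 2. cabinet pen(/sisnek/gacro, wislep) => created
;; 3. cabinet cull(/sisnek) => ToolError: not empty
;; 4. cabinet pen(/slijeda, heve) => created
;; 5. cabinet pen(/sisnek/stast, kupral) => created
;; 6. abacus reveal() => 0
;; 7. cabinet listout(/) => [sisnek/, slijeda]
;; 8. datewheel markday(2081-08-28) => 2081-08-28
;; 9. cabinet pen(/mucrom_a, flupli) => created
;; 10. abacus start(20) => 20
;; 11. datewheel mhop(-20) => 2079-12-28
;; 12. datewheel roll(51) => 2080-02-17
;; 13. datewheel markday(1814-05-17) => 1814-05-17
;; 14. datewheel markday(1997-04-17) => 1997-04-17
;; 15. cabinet carve(/kifli) => ok
;; 16. cabinet listout(/) => [kifli/, mucrom_a, sisnek/, slijeda]
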